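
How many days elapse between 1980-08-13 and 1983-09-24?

1137

Day-of-year of August 13, 1980: 226.
Day-of-year of September 24, 1983: 267.
1980 has 366 days, so 366 − 226 = 140 days remain in 1980.
Full years: 1981: 365; 1982: 365. Sum = 730.
Total: 140 + 730 + 267 = 1137 days.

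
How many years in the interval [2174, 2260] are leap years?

Years divisible by 4: 2176, 2180, …, 2260 — 22 in all.
Of these, 2200 is divisible by 100 but not 400, so not leap.
Leap years: 22 − 1 = 21.

21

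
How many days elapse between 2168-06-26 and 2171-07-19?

1118

Day-of-year of June 26, 2168: 178.
Day-of-year of July 19, 2171: 200.
2168 has 366 days, so 366 − 178 = 188 days remain in 2168.
Full years: 2169: 365; 2170: 365. Sum = 730.
Total: 188 + 730 + 200 = 1118 days.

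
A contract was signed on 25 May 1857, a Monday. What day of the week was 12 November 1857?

May 1857: 31 − 25 = 6 days remain.
Then June (30), July (31), August (31), September (30), October (31): 30 + 31 + 31 + 30 + 31 = 153 days.
November 1–12, 1857: 12 days.
Total: 6 + 153 + 12 = 171 days.
171 mod 7 = 3, so 3 days after Monday is Thursday.

Thursday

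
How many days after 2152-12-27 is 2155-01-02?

December 27, 2152 → December 27, 2153: 365 days.
December 27, 2153 → December 27, 2154: 365 days.
December 2154: 31 − 27 = 4 days remain.
January 1–2, 2155: 2 days.
Residual: 6 days.
Total: 736 days.

736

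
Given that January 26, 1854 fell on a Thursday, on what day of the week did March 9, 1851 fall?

Count forward from the earlier date (March 9, 1851) to the later (January 26, 1854):
March 9, 1851 → March 9, 1852: 366 days (1852 is a leap year).
March 9, 1852 → March 9, 1853: 365 days.
March 1853: 31 − 9 = 22 days remain.
Then 9 full months totalling 275 days.
January 1–26, 1854: 26 days.
Residual: 323 days.
Total: 1054 days.
1054 mod 7 = 4, so 4 days before Thursday is Sunday.

Sunday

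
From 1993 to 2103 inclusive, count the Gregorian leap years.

26

Years divisible by 4: 1996, 2000, …, 2100 — 27 in all.
Of these, 2100 is divisible by 100 but not 400, so not leap.
2000 is divisible by 400, so still leap.
Leap years: 27 − 1 = 26.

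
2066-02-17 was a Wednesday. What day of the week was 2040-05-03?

Count forward from the earlier date (May 3, 2040) to the later (February 17, 2066):
From May 3, 2040 to May 3, 2065: 25 years, of which 6 contain a Feb 29 — 19×365 + 6×366 = 9131 days.
May 2065: 31 − 3 = 28 days remain.
Then June (30), July (31), August (31), September (30), October (31), November (30), December (31), January (31): 30 + 31 + 31 + 30 + 31 + 30 + 31 + 31 = 245 days.
February 1–17, 2066: 17 days (2066 is not a leap year).
Residual: 290 days.
Total: 9421 days.
9421 mod 7 = 6, so 6 days before Wednesday is Thursday.

Thursday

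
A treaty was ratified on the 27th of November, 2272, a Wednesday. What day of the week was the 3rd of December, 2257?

Count forward from the earlier date (December 3, 2257) to the later (November 27, 2272):
Day-of-year of December 3, 2257: 337.
Day-of-year of November 27, 2272: 332.
2257 has 365 days, so 365 − 337 = 28 days remain in 2257.
Full years 2258–2271: 11 common + 3 leap = 11×365 + 3×366 = 5113 days.
Total: 28 + 5113 + 332 = 5473 days.
5473 mod 7 = 6, so 6 days before Wednesday is Thursday.

Thursday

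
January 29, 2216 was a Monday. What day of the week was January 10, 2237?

Tuesday

Day-of-year of January 29, 2216: 29.
Day-of-year of January 10, 2237: 10.
2216 has 366 days, so 366 − 29 = 337 days remain in 2216.
Full years 2217–2236: 15 common + 5 leap = 15×365 + 5×366 = 7305 days.
Total: 337 + 7305 + 10 = 7652 days.
7652 mod 7 = 1, so 1 day after Monday is Tuesday.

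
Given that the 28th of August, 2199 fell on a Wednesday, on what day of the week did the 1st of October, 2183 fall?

Count forward from the earlier date (October 1, 2183) to the later (August 28, 2199):
From October 1, 2183 to October 1, 2198: 15 years, of which 4 contain a Feb 29 — 11×365 + 4×366 = 5479 days.
October 2198: 31 − 1 = 30 days remain.
Then 9 full months totalling 273 days.
August 1–28, 2199: 28 days.
Residual: 331 days.
Total: 5810 days.
5810 is a multiple of 7, so the 1st of October, 2183 falls on the same weekday: Wednesday.

Wednesday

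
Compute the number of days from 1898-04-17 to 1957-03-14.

From April 17, 1898 to April 17, 1956: 58 years, of which 14 contain a Feb 29 — 44×365 + 14×366 = 21184 days.
(1900 is not a leap year (divisible by 100 but not 400).)
April 1956: 30 − 17 = 13 days remain.
Then 10 full months totalling 304 days.
March 1–14, 1957: 14 days.
Residual: 331 days.
Total: 21515 days.

21515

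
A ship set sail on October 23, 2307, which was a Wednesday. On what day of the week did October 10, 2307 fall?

Count forward from the earlier date (October 10, 2307) to the later (October 23, 2307):
Within October 2307: 23 − 10 = 13 days.
13 mod 7 = 6, so 6 days before Wednesday is Thursday.

Thursday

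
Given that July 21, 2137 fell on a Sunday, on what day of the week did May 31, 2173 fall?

Monday

From July 21, 2137 to July 21, 2172: 35 years, of which 9 contain a Feb 29 — 26×365 + 9×366 = 12784 days.
July 2172: 31 − 21 = 10 days remain.
Then 9 full months totalling 273 days.
May 1–31, 2173: 31 days.
Residual: 314 days.
Total: 13098 days.
13098 mod 7 = 1, so 1 day after Sunday is Monday.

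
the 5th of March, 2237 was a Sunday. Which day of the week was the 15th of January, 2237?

Count forward from the earlier date (January 15, 2237) to the later (March 5, 2237):
January 2237: 31 − 15 = 16 days remain.
Then February 2237 (28): 28 days.
March 1–5, 2237: 5 days.
Total: 16 + 28 + 5 = 49 days.
49 is a multiple of 7, so the 15th of January, 2237 falls on the same weekday: Sunday.

Sunday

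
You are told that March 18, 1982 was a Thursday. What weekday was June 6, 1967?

Count forward from the earlier date (June 6, 1967) to the later (March 18, 1982):
Day-of-year of June 6, 1967: 157.
Day-of-year of March 18, 1982: 77.
1967 has 365 days, so 365 − 157 = 208 days remain in 1967.
Full years 1968–1981: 10 common + 4 leap = 10×365 + 4×366 = 5114 days.
Total: 208 + 5114 + 77 = 5399 days.
5399 mod 7 = 2, so 2 days before Thursday is Tuesday.

Tuesday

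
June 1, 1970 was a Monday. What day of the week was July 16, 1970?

Thursday

June 1970: 30 − 1 = 29 days remain.
July 1–16, 1970: 16 days.
Total: 29 + 16 = 45 days.
45 mod 7 = 3, so 3 days after Monday is Thursday.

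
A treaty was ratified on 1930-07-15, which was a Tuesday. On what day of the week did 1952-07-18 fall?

Friday

From July 15, 1930 to July 15, 1952: 22 years, of which 6 contain a Feb 29 — 16×365 + 6×366 = 8036 days.
Within July 1952: 18 − 15 = 3 days.
Total: 8039 days.
8039 mod 7 = 3, so 3 days after Tuesday is Friday.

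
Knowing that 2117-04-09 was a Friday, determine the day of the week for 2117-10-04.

April 2117: 30 − 9 = 21 days remain.
Then May (31), June (30), July (31), August (31), September (30): 31 + 30 + 31 + 31 + 30 = 153 days.
October 1–4, 2117: 4 days.
Total: 21 + 153 + 4 = 178 days.
178 mod 7 = 3, so 3 days after Friday is Monday.

Monday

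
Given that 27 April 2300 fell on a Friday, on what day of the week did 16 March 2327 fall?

Wednesday

Day-of-year of April 27, 2300: 117.
Day-of-year of March 16, 2327: 75.
2300 has 365 days, so 365 − 117 = 248 days remain in 2300.
Full years 2301–2326: 20 common + 6 leap = 20×365 + 6×366 = 9496 days.
Total: 248 + 9496 + 75 = 9819 days.
9819 mod 7 = 5, so 5 days after Friday is Wednesday.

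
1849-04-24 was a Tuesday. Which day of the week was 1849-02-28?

Wednesday

Count forward from the earlier date (February 28, 1849) to the later (April 24, 1849):
February 1849: 28 − 28 = 0 days remain (1849 is not a leap year, so February has 28 days).
Then March (31): 31 days.
April 1–24, 1849: 24 days.
Total: 0 + 31 + 24 = 55 days.
55 mod 7 = 6, so 6 days before Tuesday is Wednesday.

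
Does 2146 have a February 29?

2146 is not a leap year.

No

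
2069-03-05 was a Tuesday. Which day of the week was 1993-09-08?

Count forward from the earlier date (September 8, 1993) to the later (March 5, 2069):
Day-of-year of September 8, 1993: 251.
Day-of-year of March 5, 2069: 64.
1993 has 365 days, so 365 − 251 = 114 days remain in 1993.
Full years 1994–2068: 56 common + 19 leap = 56×365 + 19×366 = 27394 days.
Total: 114 + 27394 + 64 = 27572 days.
27572 mod 7 = 6, so 6 days before Tuesday is Wednesday.

Wednesday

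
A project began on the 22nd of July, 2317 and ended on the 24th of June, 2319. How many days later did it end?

July 2317: 31 − 22 = 9 days remain.
Then 22 full months totalling 669 days.
June 1–24, 2319: 24 days.
Total: 9 + 669 + 24 = 702 days.

702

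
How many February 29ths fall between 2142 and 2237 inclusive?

Years divisible by 4: 2144, 2148, …, 2236 — 24 in all.
Of these, 2200 is divisible by 100 but not 400, so not leap.
Leap years: 24 − 1 = 23.

23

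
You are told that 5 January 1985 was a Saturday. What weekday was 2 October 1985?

January 1985: 31 − 5 = 26 days remain.
Then February 1985 (28), March (31), April (30), May (31), June (30), July (31), August (31), September (30): 28 + 31 + 30 + 31 + 30 + 31 + 31 + 30 = 242 days.
October 1–2, 1985: 2 days.
Total: 26 + 242 + 2 = 270 days.
270 mod 7 = 4, so 4 days after Saturday is Wednesday.

Wednesday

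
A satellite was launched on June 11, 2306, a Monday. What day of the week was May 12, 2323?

Day-of-year of June 11, 2306: 162.
Day-of-year of May 12, 2323: 132.
2306 has 365 days, so 365 − 162 = 203 days remain in 2306.
Full years 2307–2322: 12 common + 4 leap = 12×365 + 4×366 = 5844 days.
Total: 203 + 5844 + 132 = 6179 days.
6179 mod 7 = 5, so 5 days after Monday is Saturday.

Saturday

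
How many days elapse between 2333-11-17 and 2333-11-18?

1

Within November 2333: 18 − 17 = 1 day.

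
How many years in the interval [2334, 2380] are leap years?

12

Years divisible by 4 in [2334, 2380]: 2336, 2340, 2344, 2348, 2352, 2356, 2360, 2364, 2368, 2372, 2376, 2380.
No century exceptions apply. Count: 12.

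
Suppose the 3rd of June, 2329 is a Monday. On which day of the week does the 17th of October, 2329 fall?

June 2329: 30 − 3 = 27 days remain.
Then July (31), August (31), September (30): 31 + 31 + 30 = 92 days.
October 1–17, 2329: 17 days.
Total: 27 + 92 + 17 = 136 days.
136 mod 7 = 3, so 3 days after Monday is Thursday.

Thursday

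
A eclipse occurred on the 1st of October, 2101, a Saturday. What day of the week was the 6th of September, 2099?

Sunday

Count forward from the earlier date (September 6, 2099) to the later (October 1, 2101):
September 6, 2099 → September 6, 2100: 365 days (2100 is not a leap year (divisible by 100 but not 400)).
September 6, 2100 → September 6, 2101: 365 days.
September 2101: 30 − 6 = 24 days remain.
October 1, 2101: 1 day.
Residual: 25 days.
Total: 755 days.
755 mod 7 = 6, so 6 days before Saturday is Sunday.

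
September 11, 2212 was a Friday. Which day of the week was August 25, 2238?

Saturday

From September 11, 2212 to September 11, 2237: 25 years, of which 6 contain a Feb 29 — 19×365 + 6×366 = 9131 days.
September 2237: 30 − 11 = 19 days remain.
Then 10 full months totalling 304 days.
August 1–25, 2238: 25 days.
Residual: 348 days.
Total: 9479 days.
9479 mod 7 = 1, so 1 day after Friday is Saturday.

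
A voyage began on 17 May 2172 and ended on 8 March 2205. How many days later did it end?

From May 17, 2172 to May 17, 2204: 32 years, of which 7 contain a Feb 29 — 25×365 + 7×366 = 11687 days.
(2200 is not a leap year (divisible by 100 but not 400).)
May 2204: 31 − 17 = 14 days remain.
Then 9 full months totalling 273 days.
March 1–8, 2205: 8 days.
Residual: 295 days.
Total: 11982 days.

11982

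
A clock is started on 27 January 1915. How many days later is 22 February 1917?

757

January 1915: 31 − 27 = 4 days remain.
Then 24 full months totalling 731 days.
February 1–22, 1917: 22 days (1917 is not a leap year).
Total: 4 + 731 + 22 = 757 days.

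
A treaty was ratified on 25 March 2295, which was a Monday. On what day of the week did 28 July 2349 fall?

Day-of-year of March 25, 2295: 84.
Day-of-year of July 28, 2349: 209.
2295 has 365 days, so 365 − 84 = 281 days remain in 2295.
Full years 2296–2348: 40 common + 13 leap = 40×365 + 13×366 = 19358 days.
Total: 281 + 19358 + 209 = 19848 days.
19848 mod 7 = 3, so 3 days after Monday is Thursday.

Thursday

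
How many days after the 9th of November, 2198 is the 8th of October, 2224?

From November 9, 2198 to November 9, 2223: 25 years, of which 5 contain a Feb 29 — 20×365 + 5×366 = 9130 days.
(2200 is not a leap year (divisible by 100 but not 400).)
November 2223: 30 − 9 = 21 days remain.
Then 10 full months totalling 305 days.
October 1–8, 2224: 8 days.
Residual: 334 days.
Total: 9464 days.

9464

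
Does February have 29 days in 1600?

1600 is a leap year (divisible by 400).

Yes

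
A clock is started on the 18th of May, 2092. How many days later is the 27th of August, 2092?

101

May 2092: 31 − 18 = 13 days remain.
Then June (30), July (31): 30 + 31 = 61 days.
August 1–27, 2092: 27 days.
Total: 13 + 61 + 27 = 101 days.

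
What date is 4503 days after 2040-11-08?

2053-03-08

Count 4503 days after November 8, 2040:
From November 8, 2040 to November 8, 2052: 12 years, of which 3 contain a Feb 29 — 9×365 + 3×366 = 4383 days.
November 2052: 30 − 8 = 22 days remain.
Then December (31), January (31), February 2053 (28): 31 + 31 + 28 = 90 days.
March 1–8, 2053: 8 days.
Residual: 120 days.
Total: 4503 days.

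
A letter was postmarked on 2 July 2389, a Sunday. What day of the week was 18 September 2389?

Monday

July 2389: 31 − 2 = 29 days remain.
Then August (31): 31 days.
September 1–18, 2389: 18 days.
Total: 29 + 31 + 18 = 78 days.
78 mod 7 = 1, so 1 day after Sunday is Monday.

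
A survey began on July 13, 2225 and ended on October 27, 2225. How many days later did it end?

July 2225: 31 − 13 = 18 days remain.
Then August (31), September (30): 31 + 30 = 61 days.
October 1–27, 2225: 27 days.
Total: 18 + 61 + 27 = 106 days.

106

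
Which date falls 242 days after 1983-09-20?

1984-05-19

Count 242 days after September 20, 1983:
September 1983: 30 − 20 = 10 days remain.
Then October (31), November (30), December (31), January (31), February 1984 (29), March (31), April (30): 31 + 30 + 31 + 31 + 29 + 31 + 30 = 213 days.
May 1–19, 1984: 19 days.
Total: 10 + 213 + 19 = 242 days.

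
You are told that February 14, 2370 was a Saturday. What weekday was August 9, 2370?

February 2370: 28 − 14 = 14 days remain (2370 is not a leap year, so February has 28 days).
Then March (31), April (30), May (31), June (30), July (31): 31 + 30 + 31 + 30 + 31 = 153 days.
August 1–9, 2370: 9 days.
Total: 14 + 153 + 9 = 176 days.
176 mod 7 = 1, so 1 day after Saturday is Sunday.

Sunday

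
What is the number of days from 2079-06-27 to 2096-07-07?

6220

From June 27, 2079 to June 27, 2096: 17 years, of which 5 contain a Feb 29 — 12×365 + 5×366 = 6210 days.
June 2096: 30 − 27 = 3 days remain.
July 1–7, 2096: 7 days.
Residual: 10 days.
Total: 6220 days.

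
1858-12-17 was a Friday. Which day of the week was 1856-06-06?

Count forward from the earlier date (June 6, 1856) to the later (December 17, 1858):
June 6, 1856 → June 6, 1857: 365 days.
June 6, 1857 → June 6, 1858: 365 days.
June 1858: 30 − 6 = 24 days remain.
Then July (31), August (31), September (30), October (31), November (30): 31 + 31 + 30 + 31 + 30 = 153 days.
December 1–17, 1858: 17 days.
Residual: 194 days.
Total: 924 days.
924 is a multiple of 7, so 1856-06-06 falls on the same weekday: Friday.

Friday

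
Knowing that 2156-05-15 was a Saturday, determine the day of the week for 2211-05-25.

Day-of-year of May 15, 2156: 136.
Day-of-year of May 25, 2211: 145.
2156 has 366 days, so 366 − 136 = 230 days remain in 2156.
Full years 2157–2210: 42 common + 12 leap = 42×365 + 12×366 = 19722 days.
Total: 230 + 19722 + 145 = 20097 days.
20097 is a multiple of 7, so 2211-05-25 falls on the same weekday: Saturday.

Saturday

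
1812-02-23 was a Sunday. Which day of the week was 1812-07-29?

February 1812: 29 − 23 = 6 days remain (1812 is a leap year, so February has 29 days).
Then March (31), April (30), May (31), June (30): 31 + 30 + 31 + 30 = 122 days.
July 1–29, 1812: 29 days.
Total: 6 + 122 + 29 = 157 days.
157 mod 7 = 3, so 3 days after Sunday is Wednesday.

Wednesday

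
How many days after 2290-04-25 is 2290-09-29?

April 2290: 30 − 25 = 5 days remain.
Then May (31), June (30), July (31), August (31): 31 + 30 + 31 + 31 = 123 days.
September 1–29, 2290: 29 days.
Total: 5 + 123 + 29 = 157 days.

157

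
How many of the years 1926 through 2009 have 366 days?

21

Years divisible by 4: 1928, 1932, …, 2008 — 21 in all.
2000 is divisible by 400, so still leap.
No century exceptions apply. Count: 21.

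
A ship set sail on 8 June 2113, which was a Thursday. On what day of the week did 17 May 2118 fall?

Tuesday

June 8, 2113 → June 8, 2114: 365 days.
June 8, 2114 → June 8, 2115: 365 days.
June 8, 2115 → June 8, 2116: 366 days (2116 is a leap year).
June 8, 2116 → June 8, 2117: 365 days.
June 2117: 30 − 8 = 22 days remain.
Then 10 full months totalling 304 days.
May 1–17, 2118: 17 days.
Residual: 343 days.
Total: 1804 days.
1804 mod 7 = 5, so 5 days after Thursday is Tuesday.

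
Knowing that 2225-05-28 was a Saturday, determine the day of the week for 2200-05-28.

Count forward from the earlier date (May 28, 2200) to the later (May 28, 2225):
From May 28, 2200 to May 28, 2225: 25 years, of which 6 contain a Feb 29 — 19×365 + 6×366 = 9131 days.
Total: 9131 days.
9131 mod 7 = 3, so 3 days before Saturday is Wednesday.

Wednesday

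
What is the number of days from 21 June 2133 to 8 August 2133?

48

June 2133: 30 − 21 = 9 days remain.
Then July (31): 31 days.
August 1–8, 2133: 8 days.
Total: 9 + 31 + 8 = 48 days.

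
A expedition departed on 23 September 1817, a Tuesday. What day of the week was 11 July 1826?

Tuesday

From September 23, 1817 to September 23, 1825: 8 years, of which 2 contain a Feb 29 — 6×365 + 2×366 = 2922 days.
September 1825: 30 − 23 = 7 days remain.
Then 9 full months totalling 273 days.
July 1–11, 1826: 11 days.
Residual: 291 days.
Total: 3213 days.
3213 is a multiple of 7, so 11 July 1826 falls on the same weekday: Tuesday.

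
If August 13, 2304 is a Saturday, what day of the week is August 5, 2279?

Count forward from the earlier date (August 5, 2279) to the later (August 13, 2304):
From August 5, 2279 to August 5, 2304: 25 years, of which 6 contain a Feb 29 — 19×365 + 6×366 = 9131 days.
(2300 is not a leap year (divisible by 100 but not 400).)
Within August 2304: 13 − 5 = 8 days.
Total: 9139 days.
9139 mod 7 = 4, so 4 days before Saturday is Tuesday.

Tuesday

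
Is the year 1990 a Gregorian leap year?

No

1990 is not a leap year.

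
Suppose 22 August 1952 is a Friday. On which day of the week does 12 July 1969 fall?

From August 22, 1952 to August 22, 1968: 16 years, of which 4 contain a Feb 29 — 12×365 + 4×366 = 5844 days.
August 1968: 31 − 22 = 9 days remain.
Then 10 full months totalling 303 days.
July 1–12, 1969: 12 days.
Residual: 324 days.
Total: 6168 days.
6168 mod 7 = 1, so 1 day after Friday is Saturday.

Saturday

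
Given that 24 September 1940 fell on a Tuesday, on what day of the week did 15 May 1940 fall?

Wednesday

Count forward from the earlier date (May 15, 1940) to the later (September 24, 1940):
May 1940: 31 − 15 = 16 days remain.
Then June (30), July (31), August (31): 30 + 31 + 31 = 92 days.
September 1–24, 1940: 24 days.
Total: 16 + 92 + 24 = 132 days.
132 mod 7 = 6, so 6 days before Tuesday is Wednesday.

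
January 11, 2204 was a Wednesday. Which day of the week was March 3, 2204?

January 2204: 31 − 11 = 20 days remain.
Then February 2204 (29): 29 days.
March 1–3, 2204: 3 days.
Total: 20 + 29 + 3 = 52 days.
52 mod 7 = 3, so 3 days after Wednesday is Saturday.

Saturday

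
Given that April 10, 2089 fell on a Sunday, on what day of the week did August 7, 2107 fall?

From April 10, 2089 to April 10, 2107: 18 years, of which 3 contain a Feb 29 — 15×365 + 3×366 = 6573 days.
(2100 is not a leap year (divisible by 100 but not 400).)
April 2107: 30 − 10 = 20 days remain.
Then May (31), June (30), July (31): 31 + 30 + 31 = 92 days.
August 1–7, 2107: 7 days.
Residual: 119 days.
Total: 6692 days.
6692 is a multiple of 7, so August 7, 2107 falls on the same weekday: Sunday.

Sunday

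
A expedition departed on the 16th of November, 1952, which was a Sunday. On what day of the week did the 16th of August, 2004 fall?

Monday

Day-of-year of November 16, 1952: 321.
Day-of-year of August 16, 2004: 229.
1952 has 366 days, so 366 − 321 = 45 days remain in 1952.
Full years 1953–2003: 39 common + 12 leap = 39×365 + 12×366 = 18627 days.
Total: 45 + 18627 + 229 = 18901 days.
18901 mod 7 = 1, so 1 day after Sunday is Monday.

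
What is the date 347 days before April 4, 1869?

April 22, 1868

Count 347 days before April 4, 1869:
April 1868: 30 − 22 = 8 days remain.
Then 11 full months totalling 335 days.
April 1–4, 1869: 4 days.
Total: 8 + 335 + 4 = 347 days.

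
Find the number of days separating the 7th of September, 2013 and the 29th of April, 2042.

10461

From September 7, 2013 to September 7, 2041: 28 years, of which 7 contain a Feb 29 — 21×365 + 7×366 = 10227 days.
September 2041: 30 − 7 = 23 days remain.
Then October (31), November (30), December (31), January (31), February 2042 (28), March (31): 31 + 30 + 31 + 31 + 28 + 31 = 182 days.
April 1–29, 2042: 29 days.
Residual: 234 days.
Total: 10461 days.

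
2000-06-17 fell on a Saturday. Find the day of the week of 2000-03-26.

Count forward from the earlier date (March 26, 2000) to the later (June 17, 2000):
March 2000: 31 − 26 = 5 days remain.
Then April (30), May (31): 30 + 31 = 61 days.
June 1–17, 2000: 17 days.
Total: 5 + 61 + 17 = 83 days.
83 mod 7 = 6, so 6 days before Saturday is Sunday.

Sunday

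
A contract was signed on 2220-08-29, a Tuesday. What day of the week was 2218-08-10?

Monday

Count forward from the earlier date (August 10, 2218) to the later (August 29, 2220):
Day-of-year of August 10, 2218: 222.
Day-of-year of August 29, 2220: 242.
2218 has 365 days, so 365 − 222 = 143 days remain in 2218.
Full years: 2219: 365. Sum = 365.
Total: 143 + 365 + 242 = 750 days.
750 mod 7 = 1, so 1 day before Tuesday is Monday.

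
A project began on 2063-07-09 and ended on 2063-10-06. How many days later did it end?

July 2063: 31 − 9 = 22 days remain.
Then August (31), September (30): 31 + 30 = 61 days.
October 1–6, 2063: 6 days.
Total: 22 + 61 + 6 = 89 days.

89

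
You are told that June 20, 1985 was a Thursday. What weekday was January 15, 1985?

Count forward from the earlier date (January 15, 1985) to the later (June 20, 1985):
January 1985: 31 − 15 = 16 days remain.
Then February 1985 (28), March (31), April (30), May (31): 28 + 31 + 30 + 31 = 120 days.
June 1–20, 1985: 20 days.
Total: 16 + 120 + 20 = 156 days.
156 mod 7 = 2, so 2 days before Thursday is Tuesday.

Tuesday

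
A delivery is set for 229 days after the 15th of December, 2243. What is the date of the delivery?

the 31st of July, 2244

Count 229 days after December 15, 2243:
December 2243: 31 − 15 = 16 days remain.
Then January (31), February 2244 (29), March (31), April (30), May (31), June (30): 31 + 29 + 31 + 30 + 31 + 30 = 182 days.
July 1–31, 2244: 31 days.
Total: 16 + 182 + 31 = 229 days.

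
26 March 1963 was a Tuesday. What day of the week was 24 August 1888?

Friday

Count forward from the earlier date (August 24, 1888) to the later (March 26, 1963):
Day-of-year of August 24, 1888: 237.
Day-of-year of March 26, 1963: 85.
1888 has 366 days, so 366 − 237 = 129 days remain in 1888.
Full years 1889–1962: 57 common + 17 leap = 57×365 + 17×366 = 27027 days.
Total: 129 + 27027 + 85 = 27241 days.
27241 mod 7 = 4, so 4 days before Tuesday is Friday.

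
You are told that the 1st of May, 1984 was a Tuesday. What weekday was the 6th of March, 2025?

Thursday

From May 1, 1984 to May 1, 2024: 40 years, of which 10 contain a Feb 29 — 30×365 + 10×366 = 14610 days.
(2000 is a leap year (divisible by 400).)
May 2024: 31 − 1 = 30 days remain.
Then 9 full months totalling 273 days.
March 1–6, 2025: 6 days.
Residual: 309 days.
Total: 14919 days.
14919 mod 7 = 2, so 2 days after Tuesday is Thursday.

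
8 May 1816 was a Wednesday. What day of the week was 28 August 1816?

Wednesday

May 1816: 31 − 8 = 23 days remain.
Then June (30), July (31): 30 + 31 = 61 days.
August 1–28, 1816: 28 days.
Total: 23 + 61 + 28 = 112 days.
112 is a multiple of 7, so 28 August 1816 falls on the same weekday: Wednesday.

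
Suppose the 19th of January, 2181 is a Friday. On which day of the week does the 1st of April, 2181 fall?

January 2181: 31 − 19 = 12 days remain.
Then February 2181 (28), March (31): 28 + 31 = 59 days.
April 1, 2181: 1 day.
Total: 12 + 59 + 1 = 72 days.
72 mod 7 = 2, so 2 days after Friday is Sunday.

Sunday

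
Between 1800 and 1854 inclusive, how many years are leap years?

13

Years divisible by 4: 1800, 1804, …, 1852 — 14 in all.
Of these, 1800 is divisible by 100 but not 400, so not leap.
Leap years: 14 − 1 = 13.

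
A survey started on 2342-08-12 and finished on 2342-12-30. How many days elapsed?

140

August 2342: 31 − 12 = 19 days remain.
Then September (30), October (31), November (30): 30 + 31 + 30 = 91 days.
December 1–30, 2342: 30 days.
Total: 19 + 91 + 30 = 140 days.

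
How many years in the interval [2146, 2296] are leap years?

37

Years divisible by 4: 2148, 2152, …, 2296 — 38 in all.
Of these, 2200 is divisible by 100 but not 400, so not leap.
Leap years: 38 − 1 = 37.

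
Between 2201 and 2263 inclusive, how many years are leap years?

15

Years divisible by 4: 2204, 2208, …, 2260 — 15 in all.
No century exceptions apply. Count: 15.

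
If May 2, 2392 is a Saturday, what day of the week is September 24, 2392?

Thursday

May 2392: 31 − 2 = 29 days remain.
Then June (30), July (31), August (31): 30 + 31 + 31 = 92 days.
September 1–24, 2392: 24 days.
Total: 29 + 92 + 24 = 145 days.
145 mod 7 = 5, so 5 days after Saturday is Thursday.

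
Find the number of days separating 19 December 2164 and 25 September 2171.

2471

Day-of-year of December 19, 2164: 354.
Day-of-year of September 25, 2171: 268.
2164 has 366 days, so 366 − 354 = 12 days remain in 2164.
Full years: 2165: 365; 2166: 365; 2167: 365; 2168: 366; 2169: 365; 2170: 365. Sum = 2191.
Total: 12 + 2191 + 268 = 2471 days.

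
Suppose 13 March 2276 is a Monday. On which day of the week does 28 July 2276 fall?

Friday

March 2276: 31 − 13 = 18 days remain.
Then April (30), May (31), June (30): 30 + 31 + 30 = 91 days.
July 1–28, 2276: 28 days.
Total: 18 + 91 + 28 = 137 days.
137 mod 7 = 4, so 4 days after Monday is Friday.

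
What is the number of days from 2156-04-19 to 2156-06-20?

April 2156: 30 − 19 = 11 days remain.
Then May (31): 31 days.
June 1–20, 2156: 20 days.
Total: 11 + 31 + 20 = 62 days.

62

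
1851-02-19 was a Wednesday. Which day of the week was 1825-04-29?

Friday

Count forward from the earlier date (April 29, 1825) to the later (February 19, 1851):
Day-of-year of April 29, 1825: 119.
Day-of-year of February 19, 1851: 50.
1825 has 365 days, so 365 − 119 = 246 days remain in 1825.
Full years 1826–1850: 19 common + 6 leap = 19×365 + 6×366 = 9131 days.
Total: 246 + 9131 + 50 = 9427 days.
9427 mod 7 = 5, so 5 days before Wednesday is Friday.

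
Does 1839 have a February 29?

1839 is not a leap year.

No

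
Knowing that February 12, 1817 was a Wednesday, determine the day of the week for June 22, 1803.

Wednesday

Count forward from the earlier date (June 22, 1803) to the later (February 12, 1817):
Day-of-year of June 22, 1803: 173.
Day-of-year of February 12, 1817: 43.
1803 has 365 days, so 365 − 173 = 192 days remain in 1803.
Full years 1804–1816: 9 common + 4 leap = 9×365 + 4×366 = 4749 days.
Total: 192 + 4749 + 43 = 4984 days.
4984 is a multiple of 7, so June 22, 1803 falls on the same weekday: Wednesday.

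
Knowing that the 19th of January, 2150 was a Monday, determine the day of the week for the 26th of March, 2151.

January 2150: 31 − 19 = 12 days remain.
Then 13 full months totalling 393 days.
March 1–26, 2151: 26 days.
Total: 12 + 393 + 26 = 431 days.
431 mod 7 = 4, so 4 days after Monday is Friday.

Friday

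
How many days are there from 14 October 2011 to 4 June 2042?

From October 14, 2011 to October 14, 2041: 30 years, of which 8 contain a Feb 29 — 22×365 + 8×366 = 10958 days.
October 2041: 31 − 14 = 17 days remain.
Then November (30), December (31), January (31), February 2042 (28), March (31), April (30), May (31): 30 + 31 + 31 + 28 + 31 + 30 + 31 = 212 days.
June 1–4, 2042: 4 days.
Residual: 233 days.
Total: 11191 days.

11191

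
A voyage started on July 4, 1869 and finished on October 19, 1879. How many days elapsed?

3759

From July 4, 1869 to July 4, 1879: 10 years, of which 2 contain a Feb 29 — 8×365 + 2×366 = 3652 days.
July 1879: 31 − 4 = 27 days remain.
Then August (31), September (30): 31 + 30 = 61 days.
October 1–19, 1879: 19 days.
Residual: 107 days.
Total: 3759 days.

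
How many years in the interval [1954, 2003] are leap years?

12

Years divisible by 4 in [1954, 2003]: 1956, 1960, 1964, 1968, 1972, 1976, 1980, 1984, 1988, 1992, 1996, 2000.
2000 is divisible by 400, so still leap.
No century exceptions apply. Count: 12.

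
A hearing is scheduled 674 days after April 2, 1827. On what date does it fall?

February 4, 1829

Count 674 days after April 2, 1827:
April 2, 1827 → April 2, 1828: 366 days (1828 is a leap year).
April 1828: 30 − 2 = 28 days remain.
Then 9 full months totalling 276 days.
February 1–4, 1829: 4 days (1829 is not a leap year).
Residual: 308 days.
Total: 674 days.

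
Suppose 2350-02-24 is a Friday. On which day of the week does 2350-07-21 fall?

February 2350: 28 − 24 = 4 days remain (2350 is not a leap year, so February has 28 days).
Then March (31), April (30), May (31), June (30): 31 + 30 + 31 + 30 = 122 days.
July 1–21, 2350: 21 days.
Total: 4 + 122 + 21 = 147 days.
147 is a multiple of 7, so 2350-07-21 falls on the same weekday: Friday.

Friday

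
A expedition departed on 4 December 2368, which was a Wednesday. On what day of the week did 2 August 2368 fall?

Friday

Count forward from the earlier date (August 2, 2368) to the later (December 4, 2368):
August 2368: 31 − 2 = 29 days remain.
Then September (30), October (31), November (30): 30 + 31 + 30 = 91 days.
December 1–4, 2368: 4 days.
Total: 29 + 91 + 4 = 124 days.
124 mod 7 = 5, so 5 days before Wednesday is Friday.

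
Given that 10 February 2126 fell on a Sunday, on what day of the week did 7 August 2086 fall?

Count forward from the earlier date (August 7, 2086) to the later (February 10, 2126):
From August 7, 2086 to August 7, 2125: 39 years, of which 9 contain a Feb 29 — 30×365 + 9×366 = 14244 days.
(2100 is not a leap year (divisible by 100 but not 400).)
August 2125: 31 − 7 = 24 days remain.
Then September (30), October (31), November (30), December (31), January (31): 30 + 31 + 30 + 31 + 31 = 153 days.
February 1–10, 2126: 10 days (2126 is not a leap year).
Residual: 187 days.
Total: 14431 days.
14431 mod 7 = 4, so 4 days before Sunday is Wednesday.

Wednesday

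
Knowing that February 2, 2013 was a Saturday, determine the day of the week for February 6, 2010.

Saturday

Count forward from the earlier date (February 6, 2010) to the later (February 2, 2013):
Day-of-year of February 6, 2010: 37.
Day-of-year of February 2, 2013: 33.
2010 has 365 days, so 365 − 37 = 328 days remain in 2010.
Full years: 2011: 365; 2012: 366. Sum = 731.
Total: 328 + 731 + 33 = 1092 days.
1092 is a multiple of 7, so February 6, 2010 falls on the same weekday: Saturday.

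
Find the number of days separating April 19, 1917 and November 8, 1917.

203

April 1917: 30 − 19 = 11 days remain.
Then May (31), June (30), July (31), August (31), September (30), October (31): 31 + 30 + 31 + 31 + 30 + 31 = 184 days.
November 1–8, 1917: 8 days.
Total: 11 + 184 + 8 = 203 days.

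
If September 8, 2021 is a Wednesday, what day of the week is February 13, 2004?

Count forward from the earlier date (February 13, 2004) to the later (September 8, 2021):
Day-of-year of February 13, 2004: 44.
Day-of-year of September 8, 2021: 251.
2004 has 366 days, so 366 − 44 = 322 days remain in 2004.
Full years 2005–2020: 12 common + 4 leap = 12×365 + 4×366 = 5844 days.
Total: 322 + 5844 + 251 = 6417 days.
6417 mod 7 = 5, so 5 days before Wednesday is Friday.

Friday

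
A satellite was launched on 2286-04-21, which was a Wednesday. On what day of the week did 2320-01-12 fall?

Day-of-year of April 21, 2286: 111.
Day-of-year of January 12, 2320: 12.
2286 has 365 days, so 365 − 111 = 254 days remain in 2286.
Full years 2287–2319: 26 common + 7 leap = 26×365 + 7×366 = 12052 days.
Total: 254 + 12052 + 12 = 12318 days.
12318 mod 7 = 5, so 5 days after Wednesday is Monday.

Monday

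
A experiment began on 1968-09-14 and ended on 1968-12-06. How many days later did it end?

83

September 1968: 30 − 14 = 16 days remain.
Then October (31), November (30): 31 + 30 = 61 days.
December 1–6, 1968: 6 days.
Total: 16 + 61 + 6 = 83 days.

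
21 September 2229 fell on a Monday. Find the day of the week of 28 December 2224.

Tuesday

Count forward from the earlier date (December 28, 2224) to the later (September 21, 2229):
Day-of-year of December 28, 2224: 363.
Day-of-year of September 21, 2229: 264.
2224 has 366 days, so 366 − 363 = 3 days remain in 2224.
Full years: 2225: 365; 2226: 365; 2227: 365; 2228: 366. Sum = 1461.
Total: 3 + 1461 + 264 = 1728 days.
1728 mod 7 = 6, so 6 days before Monday is Tuesday.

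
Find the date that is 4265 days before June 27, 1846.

October 23, 1834

Count 4265 days before June 27, 1846:
Day-of-year of October 23, 1834: 296.
Day-of-year of June 27, 1846: 178.
1834 has 365 days, so 365 − 296 = 69 days remain in 1834.
Full years 1835–1845: 8 common + 3 leap = 8×365 + 3×366 = 4018 days.
Total: 69 + 4018 + 178 = 4265 days.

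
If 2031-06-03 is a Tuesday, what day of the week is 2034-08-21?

Day-of-year of June 3, 2031: 154.
Day-of-year of August 21, 2034: 233.
2031 has 365 days, so 365 − 154 = 211 days remain in 2031.
Full years: 2032: 366; 2033: 365. Sum = 731.
Total: 211 + 731 + 233 = 1175 days.
1175 mod 7 = 6, so 6 days after Tuesday is Monday.

Monday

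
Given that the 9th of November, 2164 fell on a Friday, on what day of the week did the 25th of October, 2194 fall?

Saturday

Day-of-year of November 9, 2164: 314.
Day-of-year of October 25, 2194: 298.
2164 has 366 days, so 366 − 314 = 52 days remain in 2164.
Full years 2165–2193: 22 common + 7 leap = 22×365 + 7×366 = 10592 days.
Total: 52 + 10592 + 298 = 10942 days.
10942 mod 7 = 1, so 1 day after Friday is Saturday.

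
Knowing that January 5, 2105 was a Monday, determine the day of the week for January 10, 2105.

Saturday

Within January 2105: 10 − 5 = 5 days.
5 mod 7 = 5, so 5 days after Monday is Saturday.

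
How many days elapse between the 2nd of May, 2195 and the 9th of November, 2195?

May 2195: 31 − 2 = 29 days remain.
Then June (30), July (31), August (31), September (30), October (31): 30 + 31 + 31 + 30 + 31 = 153 days.
November 1–9, 2195: 9 days.
Total: 29 + 153 + 9 = 191 days.

191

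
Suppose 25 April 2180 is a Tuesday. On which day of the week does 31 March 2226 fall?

From April 25, 2180 to April 25, 2225: 45 years, of which 10 contain a Feb 29 — 35×365 + 10×366 = 16435 days.
(2200 is not a leap year (divisible by 100 but not 400).)
April 2225: 30 − 25 = 5 days remain.
Then 10 full months totalling 304 days.
March 1–31, 2226: 31 days.
Residual: 340 days.
Total: 16775 days.
16775 mod 7 = 3, so 3 days after Tuesday is Friday.

Friday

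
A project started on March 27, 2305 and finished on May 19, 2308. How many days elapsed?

1149

Day-of-year of March 27, 2305: 86.
Day-of-year of May 19, 2308: 140.
2305 has 365 days, so 365 − 86 = 279 days remain in 2305.
Full years: 2306: 365; 2307: 365. Sum = 730.
Total: 279 + 730 + 140 = 1149 days.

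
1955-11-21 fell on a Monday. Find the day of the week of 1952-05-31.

Saturday

Count forward from the earlier date (May 31, 1952) to the later (November 21, 1955):
May 31, 1952 → May 31, 1953: 365 days.
May 31, 1953 → May 31, 1954: 365 days.
May 31, 1954 → May 31, 1955: 365 days.
May 1955: 31 − 31 = 0 days remain.
Then June (30), July (31), August (31), September (30), October (31): 30 + 31 + 31 + 30 + 31 = 153 days.
November 1–21, 1955: 21 days.
Residual: 174 days.
Total: 1269 days.
1269 mod 7 = 2, so 2 days before Monday is Saturday.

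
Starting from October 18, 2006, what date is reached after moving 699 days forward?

September 16, 2008

Count 699 days after October 18, 2006:
October 18, 2006 → October 18, 2007: 365 days.
October 2007: 31 − 18 = 13 days remain.
Then 10 full months totalling 305 days.
September 1–16, 2008: 16 days.
Residual: 334 days.
Total: 699 days.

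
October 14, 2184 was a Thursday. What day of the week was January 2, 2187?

Tuesday

Day-of-year of October 14, 2184: 288.
Day-of-year of January 2, 2187: 2.
2184 has 366 days, so 366 − 288 = 78 days remain in 2184.
Full years: 2185: 365; 2186: 365. Sum = 730.
Total: 78 + 730 + 2 = 810 days.
810 mod 7 = 5, so 5 days after Thursday is Tuesday.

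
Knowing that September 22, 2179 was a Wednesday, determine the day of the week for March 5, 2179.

Friday

Count forward from the earlier date (March 5, 2179) to the later (September 22, 2179):
March 2179: 31 − 5 = 26 days remain.
Then April (30), May (31), June (30), July (31), August (31): 30 + 31 + 30 + 31 + 31 = 153 days.
September 1–22, 2179: 22 days.
Total: 26 + 153 + 22 = 201 days.
201 mod 7 = 5, so 5 days before Wednesday is Friday.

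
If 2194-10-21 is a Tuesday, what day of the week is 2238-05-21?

Day-of-year of October 21, 2194: 294.
Day-of-year of May 21, 2238: 141.
2194 has 365 days, so 365 − 294 = 71 days remain in 2194.
Full years 2195–2237: 33 common + 10 leap = 33×365 + 10×366 = 15705 days.
Total: 71 + 15705 + 141 = 15917 days.
15917 mod 7 = 6, so 6 days after Tuesday is Monday.

Monday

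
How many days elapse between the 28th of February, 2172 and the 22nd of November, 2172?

February 2172: 29 − 28 = 1 day remains (2172 is a leap year, so February has 29 days).
Then March (31), April (30), May (31), June (30), July (31), August (31), September (30), October (31): 31 + 30 + 31 + 30 + 31 + 31 + 30 + 31 = 245 days.
November 1–22, 2172: 22 days.
Total: 1 + 245 + 22 = 268 days.

268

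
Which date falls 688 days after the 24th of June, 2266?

the 12th of May, 2268

Count 688 days after June 24, 2266:
June 24, 2266 → June 24, 2267: 365 days.
June 2267: 30 − 24 = 6 days remain.
Then 10 full months totalling 305 days.
May 1–12, 2268: 12 days.
Residual: 323 days.
Total: 688 days.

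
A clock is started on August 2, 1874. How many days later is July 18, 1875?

350

Day-of-year of August 2, 1874: 214.
Day-of-year of July 18, 1875: 199.
1874 has 365 days, so 365 − 214 = 151 days remain in 1874.
Total: 151 + 199 = 350 days.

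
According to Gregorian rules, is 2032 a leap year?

2032 is a leap year.

Yes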